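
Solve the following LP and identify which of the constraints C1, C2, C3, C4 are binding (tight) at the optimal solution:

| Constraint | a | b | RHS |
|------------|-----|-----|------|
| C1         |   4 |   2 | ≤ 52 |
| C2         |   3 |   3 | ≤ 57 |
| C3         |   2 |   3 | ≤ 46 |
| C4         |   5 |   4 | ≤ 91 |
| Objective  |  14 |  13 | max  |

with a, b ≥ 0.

At a = 8, b = 10, compute slack b - a·x for each constraint:
  C1: 52 − 52 = 0  (binding)
  C2: 57 − 54 = 3  (slack)
  C3: 46 − 46 = 0  (binding)
  C4: 91 − 80 = 11  (slack)

Optimal: a = 8, b = 10
Binding: C1, C3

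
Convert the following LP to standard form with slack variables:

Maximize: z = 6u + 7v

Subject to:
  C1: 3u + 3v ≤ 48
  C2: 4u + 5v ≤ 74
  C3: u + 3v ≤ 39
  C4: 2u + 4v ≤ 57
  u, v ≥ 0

max z = 6u + 7v

s.t.
  3u + 3v + s1 = 48
  4u + 5v + s2 = 74
  u + 3v + s3 = 39
  2u + 4v + s4 = 57
  u, v, s1, s2, s3, s4 ≥ 0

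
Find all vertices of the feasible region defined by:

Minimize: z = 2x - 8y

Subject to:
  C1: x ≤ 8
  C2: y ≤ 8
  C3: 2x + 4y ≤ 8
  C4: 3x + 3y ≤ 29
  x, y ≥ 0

(0, 0), (4, 0), (0, 2)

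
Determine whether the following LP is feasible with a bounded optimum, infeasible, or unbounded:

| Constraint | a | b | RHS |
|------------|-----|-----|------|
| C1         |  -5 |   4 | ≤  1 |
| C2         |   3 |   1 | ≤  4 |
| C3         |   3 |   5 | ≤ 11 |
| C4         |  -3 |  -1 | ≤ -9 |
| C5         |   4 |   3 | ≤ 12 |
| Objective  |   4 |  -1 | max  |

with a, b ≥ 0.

Infeasible (no feasible solution exists)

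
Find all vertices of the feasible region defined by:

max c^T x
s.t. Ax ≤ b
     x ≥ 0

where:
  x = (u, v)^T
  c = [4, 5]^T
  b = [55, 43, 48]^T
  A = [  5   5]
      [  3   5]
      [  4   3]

(0, 0), (11, 0), (6, 5), (0, 8.6)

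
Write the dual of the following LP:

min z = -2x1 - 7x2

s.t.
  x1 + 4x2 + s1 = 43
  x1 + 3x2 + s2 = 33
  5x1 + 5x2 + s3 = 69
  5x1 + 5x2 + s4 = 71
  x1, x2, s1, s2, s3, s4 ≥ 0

Primal min cᵀx s.t. Ax ≤ b, x ≥ 0  →  Dual max −bᵀy s.t. Aᵀy ≥ −c, y ≥ 0.

Maximize: z = -43y1 - 33y2 - 69y3 - 71y4

Subject to:
  y1 + y2 + 5y3 + 5y4 ≥ 2
  4y1 + 3y2 + 5y3 + 5y4 ≥ 7
  y1, y2, y3, y4 ≥ 0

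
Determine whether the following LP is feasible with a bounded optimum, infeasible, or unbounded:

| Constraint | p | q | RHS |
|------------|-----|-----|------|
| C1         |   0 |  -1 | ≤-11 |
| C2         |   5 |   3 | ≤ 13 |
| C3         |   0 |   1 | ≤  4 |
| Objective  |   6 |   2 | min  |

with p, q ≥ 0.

Infeasible (no feasible solution exists)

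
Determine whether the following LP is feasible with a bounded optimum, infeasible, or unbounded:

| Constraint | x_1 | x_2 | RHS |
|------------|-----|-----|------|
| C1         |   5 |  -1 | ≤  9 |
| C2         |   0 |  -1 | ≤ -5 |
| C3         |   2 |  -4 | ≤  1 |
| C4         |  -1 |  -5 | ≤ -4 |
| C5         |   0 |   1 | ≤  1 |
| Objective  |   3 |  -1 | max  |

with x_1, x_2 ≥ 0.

Infeasible (no feasible solution exists)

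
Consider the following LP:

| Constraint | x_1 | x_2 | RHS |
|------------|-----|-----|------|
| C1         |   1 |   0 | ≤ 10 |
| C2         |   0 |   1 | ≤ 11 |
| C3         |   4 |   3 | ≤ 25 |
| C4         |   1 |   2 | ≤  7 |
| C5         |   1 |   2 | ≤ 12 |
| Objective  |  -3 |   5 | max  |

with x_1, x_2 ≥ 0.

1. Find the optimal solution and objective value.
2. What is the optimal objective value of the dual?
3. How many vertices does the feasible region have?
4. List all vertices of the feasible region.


1. x_1 = 0, x_2 = 3.5, z = 17.5
2. 17.5
3. 4
4. (0, 0), (6.25, 0), (5.8, 0.6), (0, 3.5)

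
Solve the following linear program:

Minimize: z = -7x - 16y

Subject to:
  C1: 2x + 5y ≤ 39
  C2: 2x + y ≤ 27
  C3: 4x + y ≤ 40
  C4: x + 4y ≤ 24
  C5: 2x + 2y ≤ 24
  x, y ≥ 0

Evaluate the objective at each vertex of the feasible region:
  z(0, 0) = 0
  z(10, 0) = -70
  z(9.333, 2.667) = -108
  z(8, 4) = -120  ←
  z(0, 6) = -96
The minimum is at x = 8, y = 4.

x = 8, y = 4, z = -120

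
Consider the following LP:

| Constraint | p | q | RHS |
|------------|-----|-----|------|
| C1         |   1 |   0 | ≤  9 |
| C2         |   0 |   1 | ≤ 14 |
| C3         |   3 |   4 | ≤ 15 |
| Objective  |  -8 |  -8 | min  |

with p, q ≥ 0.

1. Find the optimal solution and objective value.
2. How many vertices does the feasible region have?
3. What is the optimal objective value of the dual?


1. p = 5, q = 0, z = -40
2. 3
3. -40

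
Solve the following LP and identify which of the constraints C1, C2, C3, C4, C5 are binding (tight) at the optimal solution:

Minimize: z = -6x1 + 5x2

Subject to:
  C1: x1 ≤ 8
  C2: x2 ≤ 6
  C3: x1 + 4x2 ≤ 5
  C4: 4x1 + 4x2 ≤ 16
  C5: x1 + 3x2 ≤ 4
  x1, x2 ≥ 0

At x1 = 4, x2 = 0, compute slack b - a·x for each constraint:
  C1: 8 − 4 = 4  (slack)
  C2: 6 − 0 = 6  (slack)
  C3: 5 − 4 = 1  (slack)
  C4: 16 − 16 = 0  (binding)
  C5: 4 − 4 = 0  (binding)

Optimal: x1 = 4, x2 = 0
Binding: C4, C5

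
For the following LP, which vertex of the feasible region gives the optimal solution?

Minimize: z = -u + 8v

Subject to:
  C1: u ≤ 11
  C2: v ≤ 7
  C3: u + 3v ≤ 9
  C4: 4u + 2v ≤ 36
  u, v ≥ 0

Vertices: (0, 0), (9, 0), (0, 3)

Evaluate the objective at each vertex of the feasible region:
  z(0, 0) = 0
  z(9, 0) = -9  ←
  z(0, 3) = 24
The minimum is at u = 9, v = 0.

(9, 0)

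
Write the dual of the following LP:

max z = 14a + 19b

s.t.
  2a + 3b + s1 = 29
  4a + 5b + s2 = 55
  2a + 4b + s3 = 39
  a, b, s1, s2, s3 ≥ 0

Primal max cᵀx s.t. Ax ≤ b, x ≥ 0  →  Dual min bᵀy s.t. Aᵀy ≥ c, y ≥ 0.

Minimize: z = 29y1 + 55y2 + 39y3

Subject to:
  2y1 + 4y2 + 2y3 ≥ 14
  3y1 + 5y2 + 4y3 ≥ 19
  y1, y2, y3 ≥ 0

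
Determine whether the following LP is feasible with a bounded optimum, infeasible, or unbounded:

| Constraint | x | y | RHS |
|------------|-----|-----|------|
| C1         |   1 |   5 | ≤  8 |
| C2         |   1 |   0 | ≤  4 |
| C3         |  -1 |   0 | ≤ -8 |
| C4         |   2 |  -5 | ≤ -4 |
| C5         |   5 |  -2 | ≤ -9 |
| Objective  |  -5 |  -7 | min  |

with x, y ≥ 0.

Infeasible (no feasible solution exists)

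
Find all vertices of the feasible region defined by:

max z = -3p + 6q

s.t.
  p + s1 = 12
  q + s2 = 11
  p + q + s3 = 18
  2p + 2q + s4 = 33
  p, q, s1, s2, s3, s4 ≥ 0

(0, 0), (12, 0), (12, 4.5), (5.5, 11), (0, 11)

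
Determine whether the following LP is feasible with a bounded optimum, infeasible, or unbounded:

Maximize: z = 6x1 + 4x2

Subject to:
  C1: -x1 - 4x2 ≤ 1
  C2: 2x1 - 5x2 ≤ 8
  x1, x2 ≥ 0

Unbounded (objective can increase without bound)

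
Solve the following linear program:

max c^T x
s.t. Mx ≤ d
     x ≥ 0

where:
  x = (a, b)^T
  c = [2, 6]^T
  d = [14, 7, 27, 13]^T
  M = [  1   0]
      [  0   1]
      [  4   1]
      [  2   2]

Evaluate the objective at each vertex of the feasible region:
  z(0, 0) = 0
  z(6.5, 0) = 13
  z(0, 6.5) = 39  ←
The maximum is at a = 0, b = 6.5.

a = 0, b = 6.5, z = 39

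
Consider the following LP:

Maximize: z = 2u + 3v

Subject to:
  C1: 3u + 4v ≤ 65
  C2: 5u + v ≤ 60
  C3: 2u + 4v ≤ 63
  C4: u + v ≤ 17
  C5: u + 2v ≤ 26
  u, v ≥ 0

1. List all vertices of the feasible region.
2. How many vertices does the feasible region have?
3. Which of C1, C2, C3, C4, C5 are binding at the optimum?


1. (0, 0), (12, 0), (10.75, 6.25), (8, 9), (0, 13)
2. 5
3. C4, C5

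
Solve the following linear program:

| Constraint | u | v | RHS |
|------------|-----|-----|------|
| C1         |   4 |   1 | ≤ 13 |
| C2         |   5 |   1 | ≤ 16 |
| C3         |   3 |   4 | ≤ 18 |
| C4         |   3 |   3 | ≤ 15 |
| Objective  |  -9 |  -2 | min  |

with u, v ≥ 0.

Evaluate the objective at each vertex of the feasible region:
  z(0, 0) = 0
  z(3.2, 0) = -28.8
  z(3, 1) = -29  ←
  z(2.667, 2.333) = -28.67
  z(2, 3) = -24
  z(0, 4.5) = -9
The minimum is at u = 3, v = 1.

u = 3, v = 1, z = -29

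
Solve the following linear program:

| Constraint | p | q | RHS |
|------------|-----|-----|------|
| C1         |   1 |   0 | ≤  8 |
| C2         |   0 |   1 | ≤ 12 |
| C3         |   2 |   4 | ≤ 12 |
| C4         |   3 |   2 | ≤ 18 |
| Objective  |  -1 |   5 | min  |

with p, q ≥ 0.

Evaluate the objective at each vertex of the feasible region:
  z(0, 0) = 0
  z(6, 0) = -6  ←
  z(0, 3) = 15
The minimum is at p = 6, q = 0.

p = 6, q = 0, z = -6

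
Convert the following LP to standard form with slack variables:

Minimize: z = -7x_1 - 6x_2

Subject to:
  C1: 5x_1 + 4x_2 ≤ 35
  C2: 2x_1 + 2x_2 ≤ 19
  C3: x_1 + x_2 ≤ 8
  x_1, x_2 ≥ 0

min z = -7x_1 - 6x_2

s.t.
  5x_1 + 4x_2 + s1 = 35
  2x_1 + 2x_2 + s2 = 19
  x_1 + x_2 + s3 = 8
  x_1, x_2, s1, s2, s3 ≥ 0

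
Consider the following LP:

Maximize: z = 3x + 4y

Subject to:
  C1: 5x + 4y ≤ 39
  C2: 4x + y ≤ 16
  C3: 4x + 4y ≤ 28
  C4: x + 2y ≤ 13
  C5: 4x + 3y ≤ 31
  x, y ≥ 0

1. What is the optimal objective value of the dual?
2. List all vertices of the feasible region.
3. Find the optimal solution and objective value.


1. 27
2. (0, 0), (4, 0), (3, 4), (1, 6), (0, 6.5)
3. x = 1, y = 6, z = 27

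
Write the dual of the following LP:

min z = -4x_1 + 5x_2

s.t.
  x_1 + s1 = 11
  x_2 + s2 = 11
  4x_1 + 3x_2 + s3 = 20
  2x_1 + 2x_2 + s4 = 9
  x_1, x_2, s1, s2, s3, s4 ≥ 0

Primal min cᵀx s.t. Ax ≤ b, x ≥ 0  →  Dual max −bᵀy s.t. Aᵀy ≥ −c, y ≥ 0.

Maximize: z = -11y1 - 11y2 - 20y3 - 9y4

Subject to:
  y1 + 4y3 + 2y4 ≥ 4
  y2 + 3y3 + 2y4 ≥ -5
  y1, y2, y3, y4 ≥ 0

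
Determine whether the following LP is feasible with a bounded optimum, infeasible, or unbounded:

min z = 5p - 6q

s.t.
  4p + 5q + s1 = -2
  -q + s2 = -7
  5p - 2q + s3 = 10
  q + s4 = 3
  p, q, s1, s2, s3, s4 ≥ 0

Infeasible (no feasible solution exists)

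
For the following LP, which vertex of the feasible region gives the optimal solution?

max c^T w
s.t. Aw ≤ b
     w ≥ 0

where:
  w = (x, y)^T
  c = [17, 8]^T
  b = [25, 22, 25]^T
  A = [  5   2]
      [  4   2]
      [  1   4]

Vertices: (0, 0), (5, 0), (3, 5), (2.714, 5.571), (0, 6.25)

Evaluate the objective at each vertex of the feasible region:
  z(0, 0) = 0
  z(5, 0) = 85
  z(3, 5) = 91  ←
  z(2.714, 5.571) = 90.71
  z(0, 6.25) = 50
The maximum is at x = 3, y = 5.

(3, 5)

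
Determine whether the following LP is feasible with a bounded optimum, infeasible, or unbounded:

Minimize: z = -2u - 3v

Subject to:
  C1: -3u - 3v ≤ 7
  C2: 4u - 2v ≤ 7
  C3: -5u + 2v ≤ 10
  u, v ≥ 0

Unbounded (objective can decrease without bound)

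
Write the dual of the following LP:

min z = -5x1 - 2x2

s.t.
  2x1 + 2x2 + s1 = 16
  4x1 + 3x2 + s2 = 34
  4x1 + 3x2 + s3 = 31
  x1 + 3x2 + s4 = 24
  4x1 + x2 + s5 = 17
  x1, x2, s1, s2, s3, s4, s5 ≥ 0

Primal min cᵀx s.t. Ax ≤ b, x ≥ 0  →  Dual max −bᵀy s.t. Aᵀy ≥ −c, y ≥ 0.

Maximize: z = -16y1 - 34y2 - 31y3 - 24y4 - 17y5

Subject to:
  2y1 + 4y2 + 4y3 + y4 + 4y5 ≥ 5
  2y1 + 3y2 + 3y3 + 3y4 + y5 ≥ 2
  y1, y2, y3, y4, y5 ≥ 0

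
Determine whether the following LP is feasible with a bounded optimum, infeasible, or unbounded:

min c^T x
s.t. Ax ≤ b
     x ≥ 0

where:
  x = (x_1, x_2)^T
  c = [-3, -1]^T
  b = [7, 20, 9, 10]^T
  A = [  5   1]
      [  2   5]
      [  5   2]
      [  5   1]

Feasible with a bounded optimal solution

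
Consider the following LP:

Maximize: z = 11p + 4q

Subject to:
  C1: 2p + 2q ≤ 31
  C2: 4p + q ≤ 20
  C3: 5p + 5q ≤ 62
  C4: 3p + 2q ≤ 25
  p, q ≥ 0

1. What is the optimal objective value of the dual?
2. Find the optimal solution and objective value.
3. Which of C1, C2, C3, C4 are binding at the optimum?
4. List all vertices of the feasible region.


1. 65
2. p = 3, q = 8, z = 65
3. C2, C4
4. (0, 0), (5, 0), (3, 8), (0.2, 12.2), (0, 12.4)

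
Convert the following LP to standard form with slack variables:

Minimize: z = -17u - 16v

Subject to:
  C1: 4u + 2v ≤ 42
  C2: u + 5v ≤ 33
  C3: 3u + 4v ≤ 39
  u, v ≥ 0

min z = -17u - 16v

s.t.
  4u + 2v + s1 = 42
  u + 5v + s2 = 33
  3u + 4v + s3 = 39
  u, v, s1, s2, s3 ≥ 0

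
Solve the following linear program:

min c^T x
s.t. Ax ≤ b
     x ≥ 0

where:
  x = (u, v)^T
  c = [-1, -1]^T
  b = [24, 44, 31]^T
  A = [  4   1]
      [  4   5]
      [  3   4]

Evaluate the objective at each vertex of the feasible region:
  z(0, 0) = 0
  z(6, 0) = -6
  z(5, 4) = -9  ←
  z(0, 7.75) = -7.75
The minimum is at u = 5, v = 4.

u = 5, v = 4, z = -9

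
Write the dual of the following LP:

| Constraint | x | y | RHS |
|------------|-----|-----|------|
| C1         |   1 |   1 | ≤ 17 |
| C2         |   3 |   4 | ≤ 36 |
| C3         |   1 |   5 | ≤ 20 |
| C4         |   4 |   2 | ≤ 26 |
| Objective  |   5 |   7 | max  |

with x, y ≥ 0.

Primal max cᵀx s.t. Ax ≤ b, x ≥ 0  →  Dual min bᵀy s.t. Aᵀy ≥ c, y ≥ 0.

Minimize: z = 17y1 + 36y2 + 20y3 + 26y4

Subject to:
  y1 + 3y2 + y3 + 4y4 ≥ 5
  y1 + 4y2 + 5y3 + 2y4 ≥ 7
  y1, y2, y3, y4 ≥ 0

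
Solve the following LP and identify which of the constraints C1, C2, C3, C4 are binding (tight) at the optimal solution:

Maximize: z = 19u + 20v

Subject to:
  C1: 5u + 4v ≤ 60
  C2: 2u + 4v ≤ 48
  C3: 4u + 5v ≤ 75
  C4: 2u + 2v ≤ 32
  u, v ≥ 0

At u = 4, v = 10, compute slack b - a·x for each constraint:
  C1: 60 − 60 = 0  (binding)
  C2: 48 − 48 = 0  (binding)
  C3: 75 − 66 = 9  (slack)
  C4: 32 − 28 = 4  (slack)

Optimal: u = 4, v = 10
Binding: C1, C2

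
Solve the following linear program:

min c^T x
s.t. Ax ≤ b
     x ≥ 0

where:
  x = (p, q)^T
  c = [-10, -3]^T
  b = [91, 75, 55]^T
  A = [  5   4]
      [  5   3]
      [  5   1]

Evaluate the objective at each vertex of the feasible region:
  z(0, 0) = 0
  z(11, 0) = -110
  z(9, 10) = -120  ←
  z(5.4, 16) = -102
  z(0, 22.75) = -68.25
The minimum is at p = 9, q = 10.

p = 9, q = 10, z = -120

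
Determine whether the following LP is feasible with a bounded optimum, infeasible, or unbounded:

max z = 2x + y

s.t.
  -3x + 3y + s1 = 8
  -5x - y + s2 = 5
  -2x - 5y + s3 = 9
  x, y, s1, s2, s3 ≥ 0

Unbounded (objective can increase without bound)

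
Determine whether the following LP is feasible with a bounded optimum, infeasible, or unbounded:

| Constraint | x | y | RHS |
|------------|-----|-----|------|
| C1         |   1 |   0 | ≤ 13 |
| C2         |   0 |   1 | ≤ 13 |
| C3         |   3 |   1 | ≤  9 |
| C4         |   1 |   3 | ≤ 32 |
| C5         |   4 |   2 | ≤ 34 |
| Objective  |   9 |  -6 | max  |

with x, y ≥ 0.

Feasible with a bounded optimal solution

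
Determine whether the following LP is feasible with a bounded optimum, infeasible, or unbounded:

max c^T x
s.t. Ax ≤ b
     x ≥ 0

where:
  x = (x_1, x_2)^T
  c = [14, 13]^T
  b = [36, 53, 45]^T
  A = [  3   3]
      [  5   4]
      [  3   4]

Feasible with a bounded optimal solution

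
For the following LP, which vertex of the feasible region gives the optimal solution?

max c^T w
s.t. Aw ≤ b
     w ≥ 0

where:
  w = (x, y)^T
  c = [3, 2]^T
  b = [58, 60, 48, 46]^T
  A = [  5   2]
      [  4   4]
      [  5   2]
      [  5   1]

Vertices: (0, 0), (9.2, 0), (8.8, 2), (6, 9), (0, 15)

Evaluate the objective at each vertex of the feasible region:
  z(0, 0) = 0
  z(9.2, 0) = 27.6
  z(8.8, 2) = 30.4
  z(6, 9) = 36  ←
  z(0, 15) = 30
The maximum is at x = 6, y = 9.

(6, 9)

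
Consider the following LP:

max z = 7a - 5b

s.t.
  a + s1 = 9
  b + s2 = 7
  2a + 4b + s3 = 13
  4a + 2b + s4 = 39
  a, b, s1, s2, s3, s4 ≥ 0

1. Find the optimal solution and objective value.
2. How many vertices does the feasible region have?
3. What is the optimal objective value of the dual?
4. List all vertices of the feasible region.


1. a = 6.5, b = 0, z = 45.5
2. 3
3. 45.5
4. (0, 0), (6.5, 0), (0, 3.25)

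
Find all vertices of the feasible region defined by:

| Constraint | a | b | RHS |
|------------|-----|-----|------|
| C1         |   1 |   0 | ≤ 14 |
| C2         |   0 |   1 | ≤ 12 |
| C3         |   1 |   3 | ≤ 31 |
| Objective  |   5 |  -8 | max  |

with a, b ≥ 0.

(0, 0), (14, 0), (14, 5.667), (0, 10.33)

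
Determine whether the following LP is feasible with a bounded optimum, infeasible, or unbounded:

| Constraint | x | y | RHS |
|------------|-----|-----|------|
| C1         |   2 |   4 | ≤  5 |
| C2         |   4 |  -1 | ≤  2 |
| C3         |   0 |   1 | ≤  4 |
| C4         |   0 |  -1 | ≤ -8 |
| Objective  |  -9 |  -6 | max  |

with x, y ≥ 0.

Infeasible (no feasible solution exists)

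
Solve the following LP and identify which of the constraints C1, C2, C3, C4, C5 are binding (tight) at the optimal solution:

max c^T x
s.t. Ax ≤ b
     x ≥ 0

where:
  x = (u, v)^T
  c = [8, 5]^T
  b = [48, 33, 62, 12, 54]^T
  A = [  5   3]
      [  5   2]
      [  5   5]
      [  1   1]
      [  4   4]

At u = 3, v = 9, compute slack b - a·x for each constraint:
  C1: 48 − 42 = 6  (slack)
  C2: 33 − 33 = 0  (binding)
  C3: 62 − 60 = 2  (slack)
  C4: 12 − 12 = 0  (binding)
  C5: 54 − 48 = 6  (slack)

Optimal: u = 3, v = 9
Binding: C2, C4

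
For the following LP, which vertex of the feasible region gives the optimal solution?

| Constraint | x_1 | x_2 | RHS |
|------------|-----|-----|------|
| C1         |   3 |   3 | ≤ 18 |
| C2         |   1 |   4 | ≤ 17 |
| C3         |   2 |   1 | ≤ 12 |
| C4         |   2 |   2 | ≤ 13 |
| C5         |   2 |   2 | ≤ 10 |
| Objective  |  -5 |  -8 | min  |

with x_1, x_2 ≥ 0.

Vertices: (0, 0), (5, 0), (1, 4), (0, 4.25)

Evaluate the objective at each vertex of the feasible region:
  z(0, 0) = 0
  z(5, 0) = -25
  z(1, 4) = -37  ←
  z(0, 4.25) = -34
The minimum is at x_1 = 1, x_2 = 4.

(1, 4)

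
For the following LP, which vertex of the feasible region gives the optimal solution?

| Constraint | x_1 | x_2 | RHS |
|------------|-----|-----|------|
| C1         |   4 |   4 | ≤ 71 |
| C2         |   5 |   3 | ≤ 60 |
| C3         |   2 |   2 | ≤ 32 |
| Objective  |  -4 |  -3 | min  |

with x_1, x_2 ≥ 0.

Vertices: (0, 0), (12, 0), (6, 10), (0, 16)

Evaluate the objective at each vertex of the feasible region:
  z(0, 0) = 0
  z(12, 0) = -48
  z(6, 10) = -54  ←
  z(0, 16) = -48
The minimum is at x_1 = 6, x_2 = 10.

(6, 10)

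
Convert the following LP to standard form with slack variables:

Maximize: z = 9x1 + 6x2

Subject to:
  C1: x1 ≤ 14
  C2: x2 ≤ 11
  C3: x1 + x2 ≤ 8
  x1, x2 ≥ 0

max z = 9x1 + 6x2

s.t.
  x1 + s1 = 14
  x2 + s2 = 11
  x1 + x2 + s3 = 8
  x1, x2, s1, s2, s3 ≥ 0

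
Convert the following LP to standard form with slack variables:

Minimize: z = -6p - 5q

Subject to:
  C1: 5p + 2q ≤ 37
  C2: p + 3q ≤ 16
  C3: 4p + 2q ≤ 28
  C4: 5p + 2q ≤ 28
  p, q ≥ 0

min z = -6p - 5q

s.t.
  5p + 2q + s1 = 37
  p + 3q + s2 = 16
  4p + 2q + s3 = 28
  5p + 2q + s4 = 28
  p, q, s1, s2, s3, s4 ≥ 0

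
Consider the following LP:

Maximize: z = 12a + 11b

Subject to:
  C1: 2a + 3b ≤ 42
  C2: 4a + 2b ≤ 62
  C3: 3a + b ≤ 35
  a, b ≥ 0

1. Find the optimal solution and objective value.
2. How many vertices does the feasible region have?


1. a = 9, b = 8, z = 196
2. 4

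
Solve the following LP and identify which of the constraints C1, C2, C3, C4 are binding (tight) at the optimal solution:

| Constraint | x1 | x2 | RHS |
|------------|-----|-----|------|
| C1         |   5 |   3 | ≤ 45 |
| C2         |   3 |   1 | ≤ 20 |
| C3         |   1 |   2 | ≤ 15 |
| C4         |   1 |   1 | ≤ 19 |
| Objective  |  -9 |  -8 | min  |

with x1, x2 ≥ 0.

At x1 = 5, x2 = 5, compute slack b - a·x for each constraint:
  C1: 45 − 40 = 5  (slack)
  C2: 20 − 20 = 0  (binding)
  C3: 15 − 15 = 0  (binding)
  C4: 19 − 10 = 9  (slack)

Optimal: x1 = 5, x2 = 5
Binding: C2, C3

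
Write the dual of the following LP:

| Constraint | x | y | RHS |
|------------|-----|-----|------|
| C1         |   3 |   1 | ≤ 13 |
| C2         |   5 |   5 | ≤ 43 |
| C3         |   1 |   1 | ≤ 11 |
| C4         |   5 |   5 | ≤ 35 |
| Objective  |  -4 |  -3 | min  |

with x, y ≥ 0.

Primal min cᵀx s.t. Ax ≤ b, x ≥ 0  →  Dual max −bᵀy s.t. Aᵀy ≥ −c, y ≥ 0.

Maximize: z = -13y1 - 43y2 - 11y3 - 35y4

Subject to:
  3y1 + 5y2 + y3 + 5y4 ≥ 4
  y1 + 5y2 + y3 + 5y4 ≥ 3
  y1, y2, y3, y4 ≥ 0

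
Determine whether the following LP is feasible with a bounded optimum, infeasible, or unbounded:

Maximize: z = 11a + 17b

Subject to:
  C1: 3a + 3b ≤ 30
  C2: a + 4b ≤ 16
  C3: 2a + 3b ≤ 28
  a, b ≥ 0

Feasible with a bounded optimal solution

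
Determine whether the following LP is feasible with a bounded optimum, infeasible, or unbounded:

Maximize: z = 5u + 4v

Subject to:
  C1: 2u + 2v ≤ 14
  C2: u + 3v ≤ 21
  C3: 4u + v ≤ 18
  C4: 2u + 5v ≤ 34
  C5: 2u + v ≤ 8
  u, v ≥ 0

Feasible with a bounded optimal solution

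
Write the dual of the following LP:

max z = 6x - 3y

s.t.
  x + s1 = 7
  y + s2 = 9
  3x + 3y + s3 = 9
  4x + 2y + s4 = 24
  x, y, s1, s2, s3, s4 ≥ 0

Primal max cᵀx s.t. Ax ≤ b, x ≥ 0  →  Dual min bᵀy s.t. Aᵀy ≥ c, y ≥ 0.

Minimize: z = 7y1 + 9y2 + 9y3 + 24y4

Subject to:
  y1 + 3y3 + 4y4 ≥ 6
  y2 + 3y3 + 2y4 ≥ -3
  y1, y2, y3, y4 ≥ 0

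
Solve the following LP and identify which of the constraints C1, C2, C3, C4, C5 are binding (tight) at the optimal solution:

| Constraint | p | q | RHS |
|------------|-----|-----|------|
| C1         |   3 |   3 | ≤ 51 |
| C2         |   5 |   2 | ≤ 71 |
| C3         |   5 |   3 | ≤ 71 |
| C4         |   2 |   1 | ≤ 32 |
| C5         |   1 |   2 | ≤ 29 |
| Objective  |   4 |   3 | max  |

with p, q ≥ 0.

At p = 10, q = 7, compute slack b - a·x for each constraint:
  C1: 51 − 51 = 0  (binding)
  C2: 71 − 64 = 7  (slack)
  C3: 71 − 71 = 0  (binding)
  C4: 32 − 27 = 5  (slack)
  C5: 29 − 24 = 5  (slack)

Optimal: p = 10, q = 7
Binding: C1, C3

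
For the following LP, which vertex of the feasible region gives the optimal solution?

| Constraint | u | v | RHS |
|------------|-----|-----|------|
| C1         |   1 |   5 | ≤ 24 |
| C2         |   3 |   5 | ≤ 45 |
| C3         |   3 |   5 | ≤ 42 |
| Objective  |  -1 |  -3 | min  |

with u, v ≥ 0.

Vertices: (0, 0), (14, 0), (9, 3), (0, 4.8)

Evaluate the objective at each vertex of the feasible region:
  z(0, 0) = 0
  z(14, 0) = -14
  z(9, 3) = -18  ←
  z(0, 4.8) = -14.4
The minimum is at u = 9, v = 3.

(9, 3)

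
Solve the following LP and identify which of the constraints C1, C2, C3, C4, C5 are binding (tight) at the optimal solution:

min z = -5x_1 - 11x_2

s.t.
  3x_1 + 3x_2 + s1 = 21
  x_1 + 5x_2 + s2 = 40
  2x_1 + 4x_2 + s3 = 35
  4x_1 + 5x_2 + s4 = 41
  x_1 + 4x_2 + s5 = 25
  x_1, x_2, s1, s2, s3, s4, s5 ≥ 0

At x_1 = 1, x_2 = 6, compute slack b - a·x for each constraint:
  C1: 21 − 21 = 0  (binding)
  C2: 40 − 31 = 9  (slack)
  C3: 35 − 26 = 9  (slack)
  C4: 41 − 34 = 7  (slack)
  C5: 25 − 25 = 0  (binding)

Optimal: x_1 = 1, x_2 = 6
Binding: C1, C5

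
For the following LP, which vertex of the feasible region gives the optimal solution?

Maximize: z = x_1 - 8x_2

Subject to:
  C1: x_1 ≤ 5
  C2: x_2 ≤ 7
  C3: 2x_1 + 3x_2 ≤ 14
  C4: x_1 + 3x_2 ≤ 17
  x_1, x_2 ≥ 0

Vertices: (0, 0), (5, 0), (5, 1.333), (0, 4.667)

Evaluate the objective at each vertex of the feasible region:
  z(0, 0) = 0
  z(5, 0) = 5  ←
  z(5, 1.333) = -5.667
  z(0, 4.667) = -37.33
The maximum is at x_1 = 5, x_2 = 0.

(5, 0)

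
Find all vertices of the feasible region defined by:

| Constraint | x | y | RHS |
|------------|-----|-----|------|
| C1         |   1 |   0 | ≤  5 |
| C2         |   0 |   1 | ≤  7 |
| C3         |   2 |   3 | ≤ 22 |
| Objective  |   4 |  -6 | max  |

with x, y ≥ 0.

(0, 0), (5, 0), (5, 4), (0.5, 7), (0, 7)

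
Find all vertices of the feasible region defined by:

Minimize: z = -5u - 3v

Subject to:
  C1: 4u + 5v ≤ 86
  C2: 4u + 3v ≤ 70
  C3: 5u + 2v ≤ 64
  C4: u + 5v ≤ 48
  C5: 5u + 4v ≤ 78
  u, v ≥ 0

(0, 0), (12.8, 0), (10, 7), (9.429, 7.714), (0, 9.6)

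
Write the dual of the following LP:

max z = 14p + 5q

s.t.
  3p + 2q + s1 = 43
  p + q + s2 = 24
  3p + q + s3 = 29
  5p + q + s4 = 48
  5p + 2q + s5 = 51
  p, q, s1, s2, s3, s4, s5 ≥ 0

Primal max cᵀx s.t. Ax ≤ b, x ≥ 0  →  Dual min bᵀy s.t. Aᵀy ≥ c, y ≥ 0.

Minimize: z = 43y1 + 24y2 + 29y3 + 48y4 + 51y5

Subject to:
  3y1 + y2 + 3y3 + 5y4 + 5y5 ≥ 14
  2y1 + y2 + y3 + y4 + 2y5 ≥ 5
  y1, y2, y3, y4, y5 ≥ 0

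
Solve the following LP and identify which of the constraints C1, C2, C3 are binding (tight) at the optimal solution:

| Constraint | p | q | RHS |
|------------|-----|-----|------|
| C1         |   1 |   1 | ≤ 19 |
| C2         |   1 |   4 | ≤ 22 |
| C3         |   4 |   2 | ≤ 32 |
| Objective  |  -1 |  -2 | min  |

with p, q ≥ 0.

At p = 6, q = 4, compute slack b - a·x for each constraint:
  C1: 19 − 10 = 9  (slack)
  C2: 22 − 22 = 0  (binding)
  C3: 32 − 32 = 0  (binding)

Optimal: p = 6, q = 4
Binding: C2, C3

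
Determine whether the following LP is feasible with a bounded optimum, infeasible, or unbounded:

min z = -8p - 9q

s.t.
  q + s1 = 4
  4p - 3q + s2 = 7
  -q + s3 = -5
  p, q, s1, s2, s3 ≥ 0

Infeasible (no feasible solution exists)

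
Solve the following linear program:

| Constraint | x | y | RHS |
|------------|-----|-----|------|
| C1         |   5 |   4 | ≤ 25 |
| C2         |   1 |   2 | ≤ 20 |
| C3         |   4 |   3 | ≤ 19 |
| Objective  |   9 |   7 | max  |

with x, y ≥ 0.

Evaluate the objective at each vertex of the feasible region:
  z(0, 0) = 0
  z(4.75, 0) = 42.75
  z(1, 5) = 44  ←
  z(0, 6.25) = 43.75
The maximum is at x = 1, y = 5.

x = 1, y = 5, z = 44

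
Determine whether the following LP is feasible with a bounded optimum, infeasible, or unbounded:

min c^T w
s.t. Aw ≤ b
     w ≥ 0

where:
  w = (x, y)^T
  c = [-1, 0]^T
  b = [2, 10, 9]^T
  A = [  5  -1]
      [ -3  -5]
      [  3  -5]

Unbounded (objective can decrease without bound)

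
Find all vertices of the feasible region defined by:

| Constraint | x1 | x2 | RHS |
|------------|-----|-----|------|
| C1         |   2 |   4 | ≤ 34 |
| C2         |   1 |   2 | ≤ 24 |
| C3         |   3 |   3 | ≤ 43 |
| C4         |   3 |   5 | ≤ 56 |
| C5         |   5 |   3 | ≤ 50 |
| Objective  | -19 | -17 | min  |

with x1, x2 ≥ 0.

(0, 0), (10, 0), (7, 5), (0, 8.5)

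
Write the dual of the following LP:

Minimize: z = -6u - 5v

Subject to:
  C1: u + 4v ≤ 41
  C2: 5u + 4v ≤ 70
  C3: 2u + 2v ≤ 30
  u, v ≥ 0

Primal min cᵀx s.t. Ax ≤ b, x ≥ 0  →  Dual max −bᵀy s.t. Aᵀy ≥ −c, y ≥ 0.

Maximize: z = -41y1 - 70y2 - 30y3

Subject to:
  y1 + 5y2 + 2y3 ≥ 6
  4y1 + 4y2 + 2y3 ≥ 5
  y1, y2, y3 ≥ 0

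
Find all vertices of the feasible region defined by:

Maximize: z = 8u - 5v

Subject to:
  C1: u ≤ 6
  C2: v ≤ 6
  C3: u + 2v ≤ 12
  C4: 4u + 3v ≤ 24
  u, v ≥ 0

(0, 0), (6, 0), (2.4, 4.8), (0, 6)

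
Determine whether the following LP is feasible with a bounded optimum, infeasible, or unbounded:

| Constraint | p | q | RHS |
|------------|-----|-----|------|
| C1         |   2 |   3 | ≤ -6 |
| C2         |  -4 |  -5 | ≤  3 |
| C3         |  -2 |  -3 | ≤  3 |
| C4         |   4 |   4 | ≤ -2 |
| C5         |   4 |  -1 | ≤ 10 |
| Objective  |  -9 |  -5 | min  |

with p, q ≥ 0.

Infeasible (no feasible solution exists)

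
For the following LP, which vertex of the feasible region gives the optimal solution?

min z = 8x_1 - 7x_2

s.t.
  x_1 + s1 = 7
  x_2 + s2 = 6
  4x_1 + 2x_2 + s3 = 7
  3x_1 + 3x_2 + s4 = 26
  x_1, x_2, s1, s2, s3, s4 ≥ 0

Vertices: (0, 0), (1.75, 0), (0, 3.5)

Evaluate the objective at each vertex of the feasible region:
  z(0, 0) = 0
  z(1.75, 0) = 14
  z(0, 3.5) = -24.5  ←
The minimum is at x_1 = 0, x_2 = 3.5.

(0, 3.5)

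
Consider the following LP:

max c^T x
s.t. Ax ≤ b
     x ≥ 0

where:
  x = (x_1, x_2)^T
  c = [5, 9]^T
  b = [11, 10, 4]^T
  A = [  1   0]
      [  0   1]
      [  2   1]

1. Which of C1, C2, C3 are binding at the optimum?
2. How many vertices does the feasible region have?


1. C3
2. 3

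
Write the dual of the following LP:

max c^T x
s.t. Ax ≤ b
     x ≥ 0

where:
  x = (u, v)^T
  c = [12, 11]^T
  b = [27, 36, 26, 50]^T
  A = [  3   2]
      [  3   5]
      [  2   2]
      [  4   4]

Primal max cᵀx s.t. Ax ≤ b, x ≥ 0  →  Dual min bᵀy s.t. Aᵀy ≥ c, y ≥ 0.

Minimize: z = 27y1 + 36y2 + 26y3 + 50y4

Subject to:
  3y1 + 3y2 + 2y3 + 4y4 ≥ 12
  2y1 + 5y2 + 2y3 + 4y4 ≥ 11
  y1, y2, y3, y4 ≥ 0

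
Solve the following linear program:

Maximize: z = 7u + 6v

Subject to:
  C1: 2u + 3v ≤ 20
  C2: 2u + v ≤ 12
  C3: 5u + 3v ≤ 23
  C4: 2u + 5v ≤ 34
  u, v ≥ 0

Evaluate the objective at each vertex of the feasible region:
  z(0, 0) = 0
  z(4.6, 0) = 32.2
  z(1, 6) = 43  ←
  z(0, 6.667) = 40
The maximum is at u = 1, v = 6.

u = 1, v = 6, z = 43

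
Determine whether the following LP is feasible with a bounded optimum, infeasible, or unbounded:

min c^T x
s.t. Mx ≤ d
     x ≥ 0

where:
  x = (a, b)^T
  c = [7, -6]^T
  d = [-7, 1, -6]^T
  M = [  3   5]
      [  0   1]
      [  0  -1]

Infeasible (no feasible solution exists)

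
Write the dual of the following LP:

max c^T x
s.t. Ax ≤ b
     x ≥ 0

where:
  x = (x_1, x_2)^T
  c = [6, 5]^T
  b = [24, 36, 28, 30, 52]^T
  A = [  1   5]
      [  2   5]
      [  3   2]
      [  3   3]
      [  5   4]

Primal max cᵀx s.t. Ax ≤ b, x ≥ 0  →  Dual min bᵀy s.t. Aᵀy ≥ c, y ≥ 0.

Minimize: z = 24y1 + 36y2 + 28y3 + 30y4 + 52y5

Subject to:
  y1 + 2y2 + 3y3 + 3y4 + 5y5 ≥ 6
  5y1 + 5y2 + 2y3 + 3y4 + 4y5 ≥ 5
  y1, y2, y3, y4, y5 ≥ 0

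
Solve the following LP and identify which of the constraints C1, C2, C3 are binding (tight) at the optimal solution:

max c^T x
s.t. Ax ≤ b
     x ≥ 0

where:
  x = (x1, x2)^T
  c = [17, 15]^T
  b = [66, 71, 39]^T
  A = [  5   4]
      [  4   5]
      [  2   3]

At x1 = 6, x2 = 9, compute slack b - a·x for each constraint:
  C1: 66 − 66 = 0  (binding)
  C2: 71 − 69 = 2  (slack)
  C3: 39 − 39 = 0  (binding)

Optimal: x1 = 6, x2 = 9
Binding: C1, C3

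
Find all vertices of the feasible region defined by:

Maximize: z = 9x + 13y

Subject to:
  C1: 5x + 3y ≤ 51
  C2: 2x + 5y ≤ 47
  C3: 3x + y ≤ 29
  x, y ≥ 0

(0, 0), (9.667, 0), (9, 2), (6, 7), (0, 9.4)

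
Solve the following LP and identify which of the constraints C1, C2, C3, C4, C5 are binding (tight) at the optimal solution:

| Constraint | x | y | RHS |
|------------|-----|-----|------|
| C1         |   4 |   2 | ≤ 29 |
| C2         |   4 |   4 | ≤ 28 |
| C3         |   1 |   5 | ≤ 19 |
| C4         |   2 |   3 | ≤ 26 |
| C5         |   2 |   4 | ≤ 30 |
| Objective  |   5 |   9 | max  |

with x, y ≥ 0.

At x = 4, y = 3, compute slack b - a·x for each constraint:
  C1: 29 − 22 = 7  (slack)
  C2: 28 − 28 = 0  (binding)
  C3: 19 − 19 = 0  (binding)
  C4: 26 − 17 = 9  (slack)
  C5: 30 − 20 = 10  (slack)

Optimal: x = 4, y = 3
Binding: C2, C3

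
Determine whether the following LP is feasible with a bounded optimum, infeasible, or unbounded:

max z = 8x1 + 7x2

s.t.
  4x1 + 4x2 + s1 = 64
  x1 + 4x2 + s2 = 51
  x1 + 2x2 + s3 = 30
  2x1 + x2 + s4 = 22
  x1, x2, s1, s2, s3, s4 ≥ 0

Feasible with a bounded optimal solution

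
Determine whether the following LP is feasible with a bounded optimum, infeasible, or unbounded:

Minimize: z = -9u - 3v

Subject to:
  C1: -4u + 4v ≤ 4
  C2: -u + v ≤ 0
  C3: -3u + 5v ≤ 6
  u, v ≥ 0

Unbounded (objective can decrease without bound)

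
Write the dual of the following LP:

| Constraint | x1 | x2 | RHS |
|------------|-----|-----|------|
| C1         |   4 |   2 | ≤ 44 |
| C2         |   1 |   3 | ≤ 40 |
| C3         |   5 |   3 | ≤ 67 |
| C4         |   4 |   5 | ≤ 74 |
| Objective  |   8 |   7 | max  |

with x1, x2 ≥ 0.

Primal max cᵀx s.t. Ax ≤ b, x ≥ 0  →  Dual min bᵀy s.t. Aᵀy ≥ c, y ≥ 0.

Minimize: z = 44y1 + 40y2 + 67y3 + 74y4

Subject to:
  4y1 + y2 + 5y3 + 4y4 ≥ 8
  2y1 + 3y2 + 3y3 + 5y4 ≥ 7
  y1, y2, y3, y4 ≥ 0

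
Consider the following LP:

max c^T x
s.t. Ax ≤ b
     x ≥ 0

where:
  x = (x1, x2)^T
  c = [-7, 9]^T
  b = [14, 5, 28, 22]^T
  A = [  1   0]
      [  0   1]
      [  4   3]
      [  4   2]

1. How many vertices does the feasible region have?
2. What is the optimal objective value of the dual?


1. 4
2. 45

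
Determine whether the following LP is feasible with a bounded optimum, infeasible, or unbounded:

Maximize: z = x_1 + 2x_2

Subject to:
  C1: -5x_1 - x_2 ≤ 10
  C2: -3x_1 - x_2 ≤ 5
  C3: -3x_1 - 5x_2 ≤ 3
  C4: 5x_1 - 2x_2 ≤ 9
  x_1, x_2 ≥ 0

Unbounded (objective can increase without bound)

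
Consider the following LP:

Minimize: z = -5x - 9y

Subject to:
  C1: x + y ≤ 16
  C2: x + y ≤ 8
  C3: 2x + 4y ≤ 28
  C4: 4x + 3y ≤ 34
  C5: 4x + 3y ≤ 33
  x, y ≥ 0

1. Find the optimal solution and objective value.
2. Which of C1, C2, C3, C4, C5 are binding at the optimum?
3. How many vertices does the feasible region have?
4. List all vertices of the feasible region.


1. x = 2, y = 6, z = -64
2. C2, C3
3. 4
4. (0, 0), (8, 0), (2, 6), (0, 7)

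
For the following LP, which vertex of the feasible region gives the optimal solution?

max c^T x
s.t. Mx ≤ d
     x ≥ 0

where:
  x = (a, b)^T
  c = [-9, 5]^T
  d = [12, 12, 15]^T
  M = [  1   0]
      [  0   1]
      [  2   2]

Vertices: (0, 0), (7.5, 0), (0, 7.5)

Evaluate the objective at each vertex of the feasible region:
  z(0, 0) = 0
  z(7.5, 0) = -67.5
  z(0, 7.5) = 37.5  ←
The maximum is at a = 0, b = 7.5.

(0, 7.5)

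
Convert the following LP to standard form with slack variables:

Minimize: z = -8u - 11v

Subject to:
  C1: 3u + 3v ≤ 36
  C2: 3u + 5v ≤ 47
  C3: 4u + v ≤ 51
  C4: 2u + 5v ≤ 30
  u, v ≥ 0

min z = -8u - 11v

s.t.
  3u + 3v + s1 = 36
  3u + 5v + s2 = 47
  4u + v + s3 = 51
  2u + 5v + s4 = 30
  u, v, s1, s2, s3, s4 ≥ 0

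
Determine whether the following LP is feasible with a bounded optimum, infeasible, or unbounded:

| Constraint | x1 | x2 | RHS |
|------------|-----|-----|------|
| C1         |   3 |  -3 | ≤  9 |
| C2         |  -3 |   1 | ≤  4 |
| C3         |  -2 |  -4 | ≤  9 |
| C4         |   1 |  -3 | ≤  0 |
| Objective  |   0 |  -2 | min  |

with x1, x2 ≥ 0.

Unbounded (objective can decrease without bound)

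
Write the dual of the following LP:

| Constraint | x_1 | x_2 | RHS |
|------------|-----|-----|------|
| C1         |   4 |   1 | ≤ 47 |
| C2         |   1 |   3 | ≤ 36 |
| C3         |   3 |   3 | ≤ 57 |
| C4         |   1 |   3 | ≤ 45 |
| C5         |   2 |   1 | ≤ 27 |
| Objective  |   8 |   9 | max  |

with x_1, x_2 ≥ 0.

Primal max cᵀx s.t. Ax ≤ b, x ≥ 0  →  Dual min bᵀy s.t. Aᵀy ≥ c, y ≥ 0.

Minimize: z = 47y1 + 36y2 + 57y3 + 45y4 + 27y5

Subject to:
  4y1 + y2 + 3y3 + y4 + 2y5 ≥ 8
  y1 + 3y2 + 3y3 + 3y4 + y5 ≥ 9
  y1, y2, y3, y4, y5 ≥ 0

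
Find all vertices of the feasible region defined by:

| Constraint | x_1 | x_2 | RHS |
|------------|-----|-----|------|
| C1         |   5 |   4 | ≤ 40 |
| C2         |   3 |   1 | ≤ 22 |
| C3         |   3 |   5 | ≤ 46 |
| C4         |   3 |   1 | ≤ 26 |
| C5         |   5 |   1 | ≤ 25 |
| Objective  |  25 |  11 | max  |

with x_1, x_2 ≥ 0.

(0, 0), (5, 0), (4, 5), (1.231, 8.462), (0, 9.2)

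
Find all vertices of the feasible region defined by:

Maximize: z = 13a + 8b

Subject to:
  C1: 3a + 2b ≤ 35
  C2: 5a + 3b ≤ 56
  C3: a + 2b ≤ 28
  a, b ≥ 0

(0, 0), (11.2, 0), (7, 7), (3.5, 12.25), (0, 14)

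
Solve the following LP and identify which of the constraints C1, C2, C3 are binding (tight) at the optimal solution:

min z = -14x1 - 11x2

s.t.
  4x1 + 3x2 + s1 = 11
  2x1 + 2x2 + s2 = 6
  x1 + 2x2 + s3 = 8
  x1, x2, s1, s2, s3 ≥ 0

At x1 = 2, x2 = 1, compute slack b - a·x for each constraint:
  C1: 11 − 11 = 0  (binding)
  C2: 6 − 6 = 0  (binding)
  C3: 8 − 4 = 4  (slack)

Optimal: x1 = 2, x2 = 1
Binding: C1, C2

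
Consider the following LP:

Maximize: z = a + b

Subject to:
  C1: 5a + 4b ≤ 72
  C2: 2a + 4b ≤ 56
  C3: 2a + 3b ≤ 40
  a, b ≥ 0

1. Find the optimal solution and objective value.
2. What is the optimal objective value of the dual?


1. a = 8, b = 8, z = 16
2. 16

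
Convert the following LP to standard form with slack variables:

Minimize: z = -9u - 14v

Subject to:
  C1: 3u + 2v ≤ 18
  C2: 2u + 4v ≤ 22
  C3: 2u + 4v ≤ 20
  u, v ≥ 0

min z = -9u - 14v

s.t.
  3u + 2v + s1 = 18
  2u + 4v + s2 = 22
  2u + 4v + s3 = 20
  u, v, s1, s2, s3 ≥ 0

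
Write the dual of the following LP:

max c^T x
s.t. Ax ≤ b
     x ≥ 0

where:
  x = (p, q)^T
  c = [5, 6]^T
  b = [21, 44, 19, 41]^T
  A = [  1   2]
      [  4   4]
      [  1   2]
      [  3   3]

Primal max cᵀx s.t. Ax ≤ b, x ≥ 0  →  Dual min bᵀy s.t. Aᵀy ≥ c, y ≥ 0.

Minimize: z = 21y1 + 44y2 + 19y3 + 41y4

Subject to:
  y1 + 4y2 + y3 + 3y4 ≥ 5
  2y1 + 4y2 + 2y3 + 3y4 ≥ 6
  y1, y2, y3, y4 ≥ 0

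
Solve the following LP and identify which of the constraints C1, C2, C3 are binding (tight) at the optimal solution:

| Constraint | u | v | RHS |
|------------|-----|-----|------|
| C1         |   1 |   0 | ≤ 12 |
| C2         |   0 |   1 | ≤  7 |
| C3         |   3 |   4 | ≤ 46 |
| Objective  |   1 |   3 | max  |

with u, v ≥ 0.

At u = 6, v = 7, compute slack b - a·x for each constraint:
  C1: 12 − 6 = 6  (slack)
  C2: 7 − 7 = 0  (binding)
  C3: 46 − 46 = 0  (binding)

Optimal: u = 6, v = 7
Binding: C2, C3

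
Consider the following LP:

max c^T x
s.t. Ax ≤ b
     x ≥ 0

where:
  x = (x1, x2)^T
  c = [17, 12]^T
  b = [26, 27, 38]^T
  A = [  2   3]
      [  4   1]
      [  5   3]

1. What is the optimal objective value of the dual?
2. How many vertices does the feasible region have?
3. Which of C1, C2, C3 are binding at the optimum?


1. 140
2. 5
3. C1, C3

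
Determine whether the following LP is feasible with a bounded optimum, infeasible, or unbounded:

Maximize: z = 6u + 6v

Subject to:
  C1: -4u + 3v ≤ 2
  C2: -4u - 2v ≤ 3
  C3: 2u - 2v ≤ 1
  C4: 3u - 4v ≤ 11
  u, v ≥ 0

Unbounded (objective can increase without bound)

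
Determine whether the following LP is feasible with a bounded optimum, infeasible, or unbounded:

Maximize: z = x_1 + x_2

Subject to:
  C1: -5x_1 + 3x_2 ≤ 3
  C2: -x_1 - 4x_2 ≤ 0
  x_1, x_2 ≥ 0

Unbounded (objective can increase without bound)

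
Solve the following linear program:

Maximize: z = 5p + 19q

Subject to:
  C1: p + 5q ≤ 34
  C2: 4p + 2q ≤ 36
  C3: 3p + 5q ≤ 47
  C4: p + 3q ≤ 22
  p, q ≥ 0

Evaluate the objective at each vertex of the feasible region:
  z(0, 0) = 0
  z(9, 0) = 45
  z(6.4, 5.2) = 130.8
  z(4, 6) = 134  ←
  z(0, 6.8) = 129.2
The maximum is at p = 4, q = 6.

p = 4, q = 6, z = 134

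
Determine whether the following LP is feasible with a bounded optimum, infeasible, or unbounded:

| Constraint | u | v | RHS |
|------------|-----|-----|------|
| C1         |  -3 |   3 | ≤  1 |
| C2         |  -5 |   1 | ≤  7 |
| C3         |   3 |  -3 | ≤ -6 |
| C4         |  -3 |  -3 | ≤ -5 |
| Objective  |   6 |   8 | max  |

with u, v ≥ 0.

Infeasible (no feasible solution exists)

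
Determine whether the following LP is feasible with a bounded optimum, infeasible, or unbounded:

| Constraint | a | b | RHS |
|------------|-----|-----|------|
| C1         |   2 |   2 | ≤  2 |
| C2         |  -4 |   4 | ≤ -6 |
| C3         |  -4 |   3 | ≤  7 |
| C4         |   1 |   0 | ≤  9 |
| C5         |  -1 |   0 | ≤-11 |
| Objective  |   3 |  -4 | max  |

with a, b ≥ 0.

Infeasible (no feasible solution exists)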